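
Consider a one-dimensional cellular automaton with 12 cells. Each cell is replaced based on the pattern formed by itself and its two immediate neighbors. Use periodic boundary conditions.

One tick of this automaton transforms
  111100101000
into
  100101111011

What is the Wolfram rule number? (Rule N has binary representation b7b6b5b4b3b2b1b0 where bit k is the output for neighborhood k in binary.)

position 1: 111 → 0  (bit 7 = 0)
position 3: 110 → 1  (bit 6 = 1)
position 7: 101 → 1  (bit 5 = 1)
position 4: 100 → 0  (bit 4 = 0)
position 0: 011 → 1  (bit 3 = 1)
position 6: 010 → 1  (bit 2 = 1)
position 5: 001 → 1  (bit 1 = 1)
position 10: 000 → 1  (bit 0 = 1)
bits b7..b0 = 01101111 = 111

111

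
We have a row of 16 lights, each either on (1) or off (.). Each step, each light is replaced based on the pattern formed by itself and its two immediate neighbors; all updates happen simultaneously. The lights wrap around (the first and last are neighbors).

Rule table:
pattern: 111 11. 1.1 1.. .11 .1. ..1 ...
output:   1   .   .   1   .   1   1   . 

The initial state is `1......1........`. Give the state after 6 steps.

11....111......1
1.1..1.1.1....1.
1.1111.1.11..11.
1..11..1...11...
111..1111.1..1.1
11.11.11..1111..

11.11.11..1111..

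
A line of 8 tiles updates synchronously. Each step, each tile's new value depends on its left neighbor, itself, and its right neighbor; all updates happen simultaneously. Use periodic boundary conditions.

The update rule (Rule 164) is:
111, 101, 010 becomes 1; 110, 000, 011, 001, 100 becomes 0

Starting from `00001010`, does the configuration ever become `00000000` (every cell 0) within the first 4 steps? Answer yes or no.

00001110
00000100
00000100  (fixed point — unchanged through step 4)
step 4 is 00000100, still not uniform 0

no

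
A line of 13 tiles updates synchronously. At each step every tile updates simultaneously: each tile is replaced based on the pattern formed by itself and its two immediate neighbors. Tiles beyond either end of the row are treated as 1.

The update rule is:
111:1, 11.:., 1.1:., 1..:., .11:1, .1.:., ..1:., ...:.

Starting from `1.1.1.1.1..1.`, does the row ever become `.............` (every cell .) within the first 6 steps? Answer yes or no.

.............
all cells are . at step 1

yes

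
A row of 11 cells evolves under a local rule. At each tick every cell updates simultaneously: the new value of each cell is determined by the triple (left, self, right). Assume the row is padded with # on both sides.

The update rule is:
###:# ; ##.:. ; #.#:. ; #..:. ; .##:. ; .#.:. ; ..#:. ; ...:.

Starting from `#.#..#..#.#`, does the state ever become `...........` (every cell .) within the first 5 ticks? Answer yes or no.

yes

tick 1: ...........
all cells are . at tick 1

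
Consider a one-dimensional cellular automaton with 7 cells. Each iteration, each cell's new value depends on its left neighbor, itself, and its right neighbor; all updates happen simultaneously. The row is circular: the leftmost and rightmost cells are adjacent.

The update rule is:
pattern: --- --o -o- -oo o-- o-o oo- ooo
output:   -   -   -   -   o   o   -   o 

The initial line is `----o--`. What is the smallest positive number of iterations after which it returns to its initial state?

7

-----o-
------o
o------
-o-----
--o----
---o---
----o--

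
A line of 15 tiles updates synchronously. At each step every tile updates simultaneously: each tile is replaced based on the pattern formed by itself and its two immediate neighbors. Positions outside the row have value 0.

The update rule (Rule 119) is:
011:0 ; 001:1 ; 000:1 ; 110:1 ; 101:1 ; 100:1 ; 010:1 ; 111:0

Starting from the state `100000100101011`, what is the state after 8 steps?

step 1: 111111111111101
step 2: 000000000000111
step 3: 111111111111001
step 4: 000000000001111
step 5: 111111111110001
step 6: 000000000011111
step 7: 111111111100001
step 8: 000000000111111

000000000111111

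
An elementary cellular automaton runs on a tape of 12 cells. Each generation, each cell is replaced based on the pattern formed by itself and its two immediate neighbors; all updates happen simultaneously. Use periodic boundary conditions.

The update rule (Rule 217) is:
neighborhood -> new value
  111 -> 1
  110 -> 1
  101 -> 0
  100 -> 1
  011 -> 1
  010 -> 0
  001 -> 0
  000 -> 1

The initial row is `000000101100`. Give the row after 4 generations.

111111101111

generation 1: 111110001111
generation 2: 111111101111
generation 3: 111111101111  (fixed point — unchanged through generation 4)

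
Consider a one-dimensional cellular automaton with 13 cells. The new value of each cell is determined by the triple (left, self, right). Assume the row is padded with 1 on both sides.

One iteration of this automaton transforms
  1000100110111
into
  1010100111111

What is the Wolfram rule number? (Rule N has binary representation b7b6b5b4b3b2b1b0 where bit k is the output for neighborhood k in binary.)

position 11: 111 → 1  (bit 7 = 1)
position 0: 110 → 1  (bit 6 = 1)
position 9: 101 → 1  (bit 5 = 1)
position 1: 100 → 0  (bit 4 = 0)
position 7: 011 → 1  (bit 3 = 1)
position 4: 010 → 1  (bit 2 = 1)
position 3: 001 → 0  (bit 1 = 0)
position 2: 000 → 1  (bit 0 = 1)
bits b7..b0 = 11101101 = 237

237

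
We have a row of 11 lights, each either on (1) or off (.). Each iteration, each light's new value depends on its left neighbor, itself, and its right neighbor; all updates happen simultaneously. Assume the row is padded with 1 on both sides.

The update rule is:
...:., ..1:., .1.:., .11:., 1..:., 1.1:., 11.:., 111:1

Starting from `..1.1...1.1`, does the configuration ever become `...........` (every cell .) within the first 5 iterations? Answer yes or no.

yes

...........
all cells are . at iteration 1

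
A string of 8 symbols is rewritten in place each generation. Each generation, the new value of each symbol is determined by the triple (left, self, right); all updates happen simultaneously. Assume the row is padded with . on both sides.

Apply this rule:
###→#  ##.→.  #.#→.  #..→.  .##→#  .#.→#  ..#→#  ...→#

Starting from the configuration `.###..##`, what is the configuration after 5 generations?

###..##.
##..##..
#..##..#
#.##..##
#.#..##.

#.#..##.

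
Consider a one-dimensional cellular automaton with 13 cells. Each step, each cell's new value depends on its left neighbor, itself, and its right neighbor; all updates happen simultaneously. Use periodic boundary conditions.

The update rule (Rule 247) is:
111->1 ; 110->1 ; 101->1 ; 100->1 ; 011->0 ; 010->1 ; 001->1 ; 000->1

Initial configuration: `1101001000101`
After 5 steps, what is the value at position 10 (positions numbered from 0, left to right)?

step 1: 1111111111110
step 2: 0111111111111
step 3: 1011111111111
step 4: 1101111111111
step 5: 1110111111111
position 10 holds 1

1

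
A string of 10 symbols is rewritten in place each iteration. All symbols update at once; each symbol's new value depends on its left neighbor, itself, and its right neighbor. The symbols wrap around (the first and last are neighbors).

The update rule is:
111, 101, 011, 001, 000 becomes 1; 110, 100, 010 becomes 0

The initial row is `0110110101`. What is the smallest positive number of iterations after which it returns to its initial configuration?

10

iteration 1: 1101101010
iteration 2: 1011010101
iteration 3: 0110101011
iteration 4: 1101010110
iteration 5: 1010101101
iteration 6: 0101011011
iteration 7: 1010110110
iteration 8: 0101101101
iteration 9: 1011011010
iteration 10: 0110110101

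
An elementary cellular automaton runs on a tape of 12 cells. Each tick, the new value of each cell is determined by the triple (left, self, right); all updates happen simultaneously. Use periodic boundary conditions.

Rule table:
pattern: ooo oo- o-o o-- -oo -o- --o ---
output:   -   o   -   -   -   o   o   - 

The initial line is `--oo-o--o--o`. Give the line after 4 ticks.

tick 1: -o-o-o-oo-oo
tick 2: -o-o-o--o--o
tick 3: -o-o-o-oo-oo  (repeats tick 1; period 2)
tick 4: -o-o-o--o--o

-o-o-o--o--o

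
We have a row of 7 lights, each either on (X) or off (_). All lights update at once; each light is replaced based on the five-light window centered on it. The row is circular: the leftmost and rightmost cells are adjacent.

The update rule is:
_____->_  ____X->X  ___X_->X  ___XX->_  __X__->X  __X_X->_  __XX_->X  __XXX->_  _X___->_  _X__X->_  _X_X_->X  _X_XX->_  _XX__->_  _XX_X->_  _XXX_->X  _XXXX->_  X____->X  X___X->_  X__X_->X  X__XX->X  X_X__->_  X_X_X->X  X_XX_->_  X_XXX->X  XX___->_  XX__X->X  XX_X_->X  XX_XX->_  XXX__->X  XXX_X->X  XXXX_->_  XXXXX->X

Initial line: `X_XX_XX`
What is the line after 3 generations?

X____XX
X_XX__X
____XXX

____XXX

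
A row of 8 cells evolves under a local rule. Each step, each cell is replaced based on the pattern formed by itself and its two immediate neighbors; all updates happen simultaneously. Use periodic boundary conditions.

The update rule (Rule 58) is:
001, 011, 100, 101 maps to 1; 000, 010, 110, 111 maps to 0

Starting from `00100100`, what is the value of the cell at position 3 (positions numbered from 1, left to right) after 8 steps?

01011010
10110101
01101011
11010110
10101101
01011011
10110110
01101101
position 3 holds 1

1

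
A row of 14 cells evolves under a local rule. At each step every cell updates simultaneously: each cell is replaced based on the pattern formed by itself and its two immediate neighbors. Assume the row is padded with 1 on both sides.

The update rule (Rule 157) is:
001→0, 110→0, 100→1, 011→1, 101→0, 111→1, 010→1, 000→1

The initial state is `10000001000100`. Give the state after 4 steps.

01100101010100

step 1: 01111101110110
step 2: 01111001100100
step 3: 01110101010110
step 4: 01100101010100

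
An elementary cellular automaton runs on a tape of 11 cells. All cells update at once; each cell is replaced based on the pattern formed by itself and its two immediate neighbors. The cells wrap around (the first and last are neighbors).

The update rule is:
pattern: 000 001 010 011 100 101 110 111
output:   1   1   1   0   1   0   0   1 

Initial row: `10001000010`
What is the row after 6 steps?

11111111110
01111111100
10111111011
00011110001
11101101111
11000000111

11000000111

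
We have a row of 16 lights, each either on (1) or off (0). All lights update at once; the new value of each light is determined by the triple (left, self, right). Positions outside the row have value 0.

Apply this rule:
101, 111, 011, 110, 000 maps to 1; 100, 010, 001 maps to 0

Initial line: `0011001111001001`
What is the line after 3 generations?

0111001111111111

1011001111000000
0111001111011111
0111001111111111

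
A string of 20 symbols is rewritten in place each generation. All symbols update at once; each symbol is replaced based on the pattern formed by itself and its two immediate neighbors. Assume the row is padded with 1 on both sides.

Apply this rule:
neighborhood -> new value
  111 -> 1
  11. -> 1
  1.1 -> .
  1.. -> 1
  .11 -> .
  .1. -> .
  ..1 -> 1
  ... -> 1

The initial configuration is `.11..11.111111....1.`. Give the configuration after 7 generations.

111111..111.1..11111

..111.1..111111111..
11.11..11.1111111111
11..111.1..111111111
1111.11..11.11111111
1111..111.1..1111111
111111.11..11.111111
111111..111.1..11111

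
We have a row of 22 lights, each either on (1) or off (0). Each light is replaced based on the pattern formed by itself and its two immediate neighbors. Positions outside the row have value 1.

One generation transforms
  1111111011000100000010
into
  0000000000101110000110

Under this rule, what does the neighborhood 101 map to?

0

At position 7 the neighborhood is 101; the next row has 0 there.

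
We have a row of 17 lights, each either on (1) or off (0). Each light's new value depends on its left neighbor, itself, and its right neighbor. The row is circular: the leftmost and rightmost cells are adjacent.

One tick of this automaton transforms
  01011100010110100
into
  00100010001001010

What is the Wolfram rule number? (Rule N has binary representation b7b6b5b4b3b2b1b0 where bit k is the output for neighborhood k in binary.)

position 4: 111 → 0  (bit 7 = 0)
position 5: 110 → 0  (bit 6 = 0)
position 2: 101 → 1  (bit 5 = 1)
position 6: 100 → 1  (bit 4 = 1)
position 3: 011 → 0  (bit 3 = 0)
position 1: 010 → 0  (bit 2 = 0)
position 0: 001 → 0  (bit 1 = 0)
position 7: 000 → 0  (bit 0 = 0)
bits b7..b0 = 00110000 = 48

48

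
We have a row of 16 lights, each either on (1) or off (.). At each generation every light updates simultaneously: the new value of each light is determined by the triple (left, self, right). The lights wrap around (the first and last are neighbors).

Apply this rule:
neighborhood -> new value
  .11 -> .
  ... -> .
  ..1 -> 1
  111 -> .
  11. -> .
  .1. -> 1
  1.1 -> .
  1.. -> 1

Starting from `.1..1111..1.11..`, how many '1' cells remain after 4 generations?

5

generation 1: 1111....111...1.
generation 2: ....1..1...1.11.
generation 3: ...111111.11...1
generation 4: 1.1.........1.11
count of 1: 5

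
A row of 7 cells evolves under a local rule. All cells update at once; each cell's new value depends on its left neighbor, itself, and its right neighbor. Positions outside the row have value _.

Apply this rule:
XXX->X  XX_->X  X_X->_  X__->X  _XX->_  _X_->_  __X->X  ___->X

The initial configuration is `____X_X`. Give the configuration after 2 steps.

_XXXXXX

XXXX___
_XXXXXX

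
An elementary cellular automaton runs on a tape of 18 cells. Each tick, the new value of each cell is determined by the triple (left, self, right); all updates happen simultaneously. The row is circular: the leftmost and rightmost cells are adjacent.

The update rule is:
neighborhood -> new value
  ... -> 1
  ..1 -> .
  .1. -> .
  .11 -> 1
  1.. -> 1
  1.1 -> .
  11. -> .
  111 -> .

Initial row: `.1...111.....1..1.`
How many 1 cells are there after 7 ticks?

7

tick 1: ..11.1..1111..1..1
tick 2: 1.1...1.1...1..1..
tick 3: ...11....11..1..1.
tick 4: 11.1.111.1.1..1..1
tick 5: .....1......1..1.1
tick 6: 1111..11111..1....
tick 7: 1...1.1....1..111.
count of 1: 7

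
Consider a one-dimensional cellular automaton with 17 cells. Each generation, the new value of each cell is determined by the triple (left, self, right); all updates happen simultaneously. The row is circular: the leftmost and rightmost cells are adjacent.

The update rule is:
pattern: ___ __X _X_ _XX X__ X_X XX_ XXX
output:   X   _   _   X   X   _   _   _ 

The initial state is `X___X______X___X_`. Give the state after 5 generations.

generation 1: _XX__XXXXX__XX___
generation 2: _X_X_X____X_X_XXX
generation 3: ______XXX_____X__
generation 4: XXXXX_X__XXXX__XX
generation 5: _______X_X___X_X_

_______X_X___X_X_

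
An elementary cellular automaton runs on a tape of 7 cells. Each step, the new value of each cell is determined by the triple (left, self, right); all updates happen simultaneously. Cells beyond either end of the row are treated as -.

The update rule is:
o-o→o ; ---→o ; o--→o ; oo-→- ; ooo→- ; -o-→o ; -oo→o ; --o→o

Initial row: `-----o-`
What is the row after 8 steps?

o------

step 1: ooooooo
step 2: o------
step 3: ooooooo  (repeats step 1; period 2)
step 8: o------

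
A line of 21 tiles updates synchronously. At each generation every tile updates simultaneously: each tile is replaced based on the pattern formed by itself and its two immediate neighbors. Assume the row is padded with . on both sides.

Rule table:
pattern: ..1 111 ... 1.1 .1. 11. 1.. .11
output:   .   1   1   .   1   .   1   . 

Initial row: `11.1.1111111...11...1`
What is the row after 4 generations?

...1..11111.11...11.1
11.11..111....11....1
.....1..1.111...111.1
1111.11.1..1.11..1..1

1111.11.1..1.11..1..1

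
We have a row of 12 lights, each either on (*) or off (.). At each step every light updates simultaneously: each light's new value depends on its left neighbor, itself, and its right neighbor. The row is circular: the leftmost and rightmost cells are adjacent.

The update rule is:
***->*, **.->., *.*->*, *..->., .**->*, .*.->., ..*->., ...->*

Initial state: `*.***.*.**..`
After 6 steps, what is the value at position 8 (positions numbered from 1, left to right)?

*

.***.*.**...
.**.*.**..**
**.*.**...*.
*.*.**..*..*
.*.**......*
*.**..****..
position 8 holds *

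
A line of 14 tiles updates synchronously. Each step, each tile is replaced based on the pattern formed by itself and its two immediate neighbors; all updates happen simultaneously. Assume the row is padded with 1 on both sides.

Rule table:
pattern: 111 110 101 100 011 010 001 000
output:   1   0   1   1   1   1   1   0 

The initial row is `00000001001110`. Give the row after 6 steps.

10000011111101
01000111111011
11101111110111
11011111101111
10111111011111
01111110111111

01111110111111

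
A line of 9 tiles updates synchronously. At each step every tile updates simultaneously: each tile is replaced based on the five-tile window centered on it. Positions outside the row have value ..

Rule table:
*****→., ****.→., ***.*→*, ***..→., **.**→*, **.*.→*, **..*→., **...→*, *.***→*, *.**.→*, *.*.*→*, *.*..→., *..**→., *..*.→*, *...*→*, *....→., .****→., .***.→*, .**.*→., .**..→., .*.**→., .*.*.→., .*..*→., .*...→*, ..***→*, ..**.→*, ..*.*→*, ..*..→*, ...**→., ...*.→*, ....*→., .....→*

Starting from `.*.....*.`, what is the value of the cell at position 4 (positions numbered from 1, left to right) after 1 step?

.

***.*.***
position 4 holds .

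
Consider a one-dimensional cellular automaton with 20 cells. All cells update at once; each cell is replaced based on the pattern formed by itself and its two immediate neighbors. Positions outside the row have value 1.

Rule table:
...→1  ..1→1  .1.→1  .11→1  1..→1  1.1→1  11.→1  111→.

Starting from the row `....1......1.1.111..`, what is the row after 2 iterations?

1111111111111111.111
...............111..

...............111..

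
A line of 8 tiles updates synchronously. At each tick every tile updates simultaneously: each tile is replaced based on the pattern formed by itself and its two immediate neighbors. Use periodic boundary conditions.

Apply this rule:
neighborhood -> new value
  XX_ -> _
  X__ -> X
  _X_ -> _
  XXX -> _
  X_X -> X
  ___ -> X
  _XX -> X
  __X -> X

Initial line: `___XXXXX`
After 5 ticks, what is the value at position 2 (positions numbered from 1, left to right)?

_

tick 1: XXXX____
tick 2: X___XXXX
tick 3: _XXXX___
tick 4: XX___XXX
tick 5: __XXXX__
position 2 holds _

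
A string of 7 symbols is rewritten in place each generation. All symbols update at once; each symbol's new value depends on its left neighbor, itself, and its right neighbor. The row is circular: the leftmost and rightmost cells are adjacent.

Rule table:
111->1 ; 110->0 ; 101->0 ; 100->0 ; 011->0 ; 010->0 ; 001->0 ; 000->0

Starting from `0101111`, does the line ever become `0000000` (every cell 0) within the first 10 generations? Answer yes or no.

0000110
0000000
all cells are 0 at generation 2

yes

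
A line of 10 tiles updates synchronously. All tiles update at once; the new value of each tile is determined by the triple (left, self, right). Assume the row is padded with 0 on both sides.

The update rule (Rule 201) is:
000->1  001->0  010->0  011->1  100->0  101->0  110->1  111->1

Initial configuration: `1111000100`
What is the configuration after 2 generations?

1111010001
1111000100

1111000100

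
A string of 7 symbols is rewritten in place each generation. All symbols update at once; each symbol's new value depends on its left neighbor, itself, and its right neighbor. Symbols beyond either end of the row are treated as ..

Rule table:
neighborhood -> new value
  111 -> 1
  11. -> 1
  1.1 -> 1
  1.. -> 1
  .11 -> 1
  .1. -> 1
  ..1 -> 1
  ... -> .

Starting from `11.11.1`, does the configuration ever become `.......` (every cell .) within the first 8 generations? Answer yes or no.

1111111
1111111  (fixed point — unchanged through generation 8)
generation 8 is 1111111, still not uniform .

no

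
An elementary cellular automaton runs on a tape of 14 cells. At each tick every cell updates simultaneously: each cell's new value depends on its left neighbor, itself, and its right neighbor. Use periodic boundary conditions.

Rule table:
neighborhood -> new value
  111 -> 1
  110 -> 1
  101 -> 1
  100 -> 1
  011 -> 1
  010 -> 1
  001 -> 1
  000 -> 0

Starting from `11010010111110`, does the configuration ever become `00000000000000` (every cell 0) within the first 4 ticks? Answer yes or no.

no

11111111111111
11111111111111  (fixed point — unchanged through tick 4)
tick 4 is 11111111111111, still not uniform 0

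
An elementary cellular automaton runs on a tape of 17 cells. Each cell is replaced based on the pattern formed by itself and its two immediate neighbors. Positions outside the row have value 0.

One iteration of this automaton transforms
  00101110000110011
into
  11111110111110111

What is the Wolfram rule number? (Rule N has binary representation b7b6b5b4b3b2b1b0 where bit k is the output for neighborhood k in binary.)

position 5: 111 → 1  (bit 7 = 1)
position 6: 110 → 1  (bit 6 = 1)
position 3: 101 → 1  (bit 5 = 1)
position 7: 100 → 0  (bit 4 = 0)
position 4: 011 → 1  (bit 3 = 1)
position 2: 010 → 1  (bit 2 = 1)
position 1: 001 → 1  (bit 1 = 1)
position 0: 000 → 1  (bit 0 = 1)
bits b7..b0 = 11101111 = 239

239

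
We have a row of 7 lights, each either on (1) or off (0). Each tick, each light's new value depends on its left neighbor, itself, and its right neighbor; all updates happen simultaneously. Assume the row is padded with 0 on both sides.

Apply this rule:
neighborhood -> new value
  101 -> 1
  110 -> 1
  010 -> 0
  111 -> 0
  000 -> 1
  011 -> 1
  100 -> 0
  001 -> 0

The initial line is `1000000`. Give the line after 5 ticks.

1111100

tick 1: 0011111
tick 2: 1010001
tick 3: 0100100
tick 4: 0000001
tick 5: 1111100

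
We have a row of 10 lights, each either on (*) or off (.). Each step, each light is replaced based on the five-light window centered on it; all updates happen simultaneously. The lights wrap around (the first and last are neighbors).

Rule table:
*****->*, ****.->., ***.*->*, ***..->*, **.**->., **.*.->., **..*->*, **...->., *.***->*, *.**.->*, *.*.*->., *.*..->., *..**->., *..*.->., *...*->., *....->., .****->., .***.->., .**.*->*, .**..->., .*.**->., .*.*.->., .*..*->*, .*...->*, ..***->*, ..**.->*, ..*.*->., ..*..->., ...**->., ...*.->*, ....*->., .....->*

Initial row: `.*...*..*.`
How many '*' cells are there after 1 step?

..*.*.*..*
count of *: 4

4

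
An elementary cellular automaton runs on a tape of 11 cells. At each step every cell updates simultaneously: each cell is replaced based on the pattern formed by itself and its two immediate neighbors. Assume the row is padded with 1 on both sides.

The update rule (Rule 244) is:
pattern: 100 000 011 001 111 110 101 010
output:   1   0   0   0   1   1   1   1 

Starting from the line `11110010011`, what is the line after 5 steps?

11111111101

11111011001
11111101100
11111110110
11111111011
11111111101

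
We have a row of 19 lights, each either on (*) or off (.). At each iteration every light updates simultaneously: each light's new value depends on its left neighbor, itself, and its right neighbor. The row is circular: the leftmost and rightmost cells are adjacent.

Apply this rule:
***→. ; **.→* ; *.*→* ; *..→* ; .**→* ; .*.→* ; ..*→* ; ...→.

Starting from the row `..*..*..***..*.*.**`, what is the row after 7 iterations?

*********.*********
........***........
.......**.**.......
......*******......
.....**.....**.....
....****...****....
...**..**.**..**...

...**..**.**..**...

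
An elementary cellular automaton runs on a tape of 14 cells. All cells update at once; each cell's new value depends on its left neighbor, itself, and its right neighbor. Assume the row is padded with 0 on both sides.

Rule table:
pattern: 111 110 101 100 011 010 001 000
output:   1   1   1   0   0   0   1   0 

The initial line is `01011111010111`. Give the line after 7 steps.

step 1: 10101111101011
step 2: 01010111110101
step 3: 10101011111010
step 4: 01010101111100
step 5: 10101010111100
step 6: 01010101011100
step 7: 10101010101100

10101010101100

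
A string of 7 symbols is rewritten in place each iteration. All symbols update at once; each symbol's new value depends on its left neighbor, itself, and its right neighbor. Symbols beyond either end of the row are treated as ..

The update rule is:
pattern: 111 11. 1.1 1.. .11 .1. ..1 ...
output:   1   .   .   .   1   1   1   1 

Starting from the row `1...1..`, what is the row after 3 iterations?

1.1..11

1.111.1
1.11..1
1.1..11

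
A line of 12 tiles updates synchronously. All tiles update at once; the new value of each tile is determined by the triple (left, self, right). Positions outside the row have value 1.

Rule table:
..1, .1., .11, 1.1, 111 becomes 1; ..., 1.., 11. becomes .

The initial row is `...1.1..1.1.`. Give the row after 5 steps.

..1111.11111
.1111.111111
1111.1111111
111.11111111
11.111111111

11.111111111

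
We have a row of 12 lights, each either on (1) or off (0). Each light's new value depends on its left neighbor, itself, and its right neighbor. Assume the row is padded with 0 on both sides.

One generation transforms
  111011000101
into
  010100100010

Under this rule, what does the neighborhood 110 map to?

0

At position 2 the neighborhood is 110; the next row has 0 there.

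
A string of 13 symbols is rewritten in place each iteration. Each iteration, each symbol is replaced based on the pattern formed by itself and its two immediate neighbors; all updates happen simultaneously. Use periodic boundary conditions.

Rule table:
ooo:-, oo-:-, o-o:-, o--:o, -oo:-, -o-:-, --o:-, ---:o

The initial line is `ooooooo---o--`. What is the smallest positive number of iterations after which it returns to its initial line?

iteration 1: -------oo--o-
iteration 2: oooooo---o--o
iteration 3: ------oo--o--
iteration 4: ooooo---o--oo
iteration 5: -----oo--o---
iteration 6: oooo---o--ooo
iteration 7: ----oo--o----
iteration 8: ooo---o--oooo
iteration 9: ---oo--o-----
iteration 10: oo---o--ooooo
iteration 11: --oo--o------
iteration 12: o---o--oooooo
iteration 13: -oo--o-------
iteration 14: ---o--ooooooo
iteration 15: oo--o--------
iteration 16: --o--ooooooo-
iteration 17: o--o--------o
iteration 18: -o--ooooooo--
iteration 19: --o--------oo
iteration 20: o--ooooooo---
iteration 21: -o--------oo-
iteration 22: --ooooooo---o
iteration 23: o--------oo--
iteration 24: -ooooooo---o-
iteration 25: --------oo--o
iteration 26: ooooooo---o--

26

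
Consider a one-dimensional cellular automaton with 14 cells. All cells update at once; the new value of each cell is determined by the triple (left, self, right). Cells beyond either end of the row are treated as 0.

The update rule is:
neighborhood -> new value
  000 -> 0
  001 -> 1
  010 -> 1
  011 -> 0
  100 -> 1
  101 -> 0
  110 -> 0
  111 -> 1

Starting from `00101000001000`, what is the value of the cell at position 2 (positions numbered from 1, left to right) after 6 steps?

01101100011100
10000010101010
11000110101011
00101000101000
01101101101100
10000000000010
position 2 holds 0

0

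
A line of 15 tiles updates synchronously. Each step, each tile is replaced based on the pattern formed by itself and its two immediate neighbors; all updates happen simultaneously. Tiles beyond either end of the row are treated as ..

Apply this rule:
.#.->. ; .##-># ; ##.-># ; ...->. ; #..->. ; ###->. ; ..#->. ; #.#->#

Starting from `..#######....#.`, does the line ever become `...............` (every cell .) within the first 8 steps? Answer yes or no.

step 1: ..#.....#......
step 2: ...............
all cells are . at step 2

yes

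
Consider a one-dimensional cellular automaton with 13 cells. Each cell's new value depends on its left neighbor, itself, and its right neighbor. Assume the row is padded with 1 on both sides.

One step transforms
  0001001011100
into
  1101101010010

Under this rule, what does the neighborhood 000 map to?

1

At position 1 the neighborhood is 000; the next row has 1 there.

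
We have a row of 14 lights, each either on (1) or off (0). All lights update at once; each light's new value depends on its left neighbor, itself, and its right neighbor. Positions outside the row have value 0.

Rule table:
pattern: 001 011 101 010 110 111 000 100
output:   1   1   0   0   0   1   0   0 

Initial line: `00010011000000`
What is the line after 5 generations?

01100000000000

00100110000000
01001100000000
10011000000000
00110000000000
01100000000000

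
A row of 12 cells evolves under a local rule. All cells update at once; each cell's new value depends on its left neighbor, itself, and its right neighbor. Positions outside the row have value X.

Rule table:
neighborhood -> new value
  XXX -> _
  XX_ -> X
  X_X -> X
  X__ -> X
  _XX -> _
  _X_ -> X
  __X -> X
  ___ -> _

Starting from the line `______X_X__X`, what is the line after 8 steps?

X____XXXXXX_
XX__X_____XX
_XXXXX___X__
X____XX_XXXX
XX__X_XX____
_XXXXX_XX__X
X____XX_XXX_
XX__X_XX__XX

XX__X_XX__XX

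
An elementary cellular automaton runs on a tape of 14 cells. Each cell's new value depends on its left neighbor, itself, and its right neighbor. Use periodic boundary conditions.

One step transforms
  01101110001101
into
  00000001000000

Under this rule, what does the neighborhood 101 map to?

0

At position 0 the neighborhood is 101; the next row has 0 there.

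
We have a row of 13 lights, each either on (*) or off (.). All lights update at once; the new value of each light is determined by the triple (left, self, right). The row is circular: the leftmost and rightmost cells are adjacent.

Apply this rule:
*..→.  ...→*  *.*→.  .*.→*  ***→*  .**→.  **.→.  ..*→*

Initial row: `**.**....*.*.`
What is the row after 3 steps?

.****.....**.

step 1: ......****.*.
step 2: ******.**..*.
step 3: .****.....**.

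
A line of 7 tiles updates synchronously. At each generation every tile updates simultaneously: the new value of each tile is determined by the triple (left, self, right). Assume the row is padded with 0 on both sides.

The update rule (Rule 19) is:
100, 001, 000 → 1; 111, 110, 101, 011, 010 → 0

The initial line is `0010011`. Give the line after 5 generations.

1101100
0000011
1111100
0000011  (repeats generation 2; period 2)
generation 5: 1111100

1111100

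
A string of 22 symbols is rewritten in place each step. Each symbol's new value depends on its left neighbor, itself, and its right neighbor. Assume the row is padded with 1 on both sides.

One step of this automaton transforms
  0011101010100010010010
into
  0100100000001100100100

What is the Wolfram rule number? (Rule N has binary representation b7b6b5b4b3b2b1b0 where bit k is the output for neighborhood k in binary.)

position 3: 111 → 0  (bit 7 = 0)
position 4: 110 → 1  (bit 6 = 1)
position 5: 101 → 0  (bit 5 = 0)
position 0: 100 → 0  (bit 4 = 0)
position 2: 011 → 0  (bit 3 = 0)
position 6: 010 → 0  (bit 2 = 0)
position 1: 001 → 1  (bit 1 = 1)
position 12: 000 → 1  (bit 0 = 1)
bits b7..b0 = 01000011 = 67

67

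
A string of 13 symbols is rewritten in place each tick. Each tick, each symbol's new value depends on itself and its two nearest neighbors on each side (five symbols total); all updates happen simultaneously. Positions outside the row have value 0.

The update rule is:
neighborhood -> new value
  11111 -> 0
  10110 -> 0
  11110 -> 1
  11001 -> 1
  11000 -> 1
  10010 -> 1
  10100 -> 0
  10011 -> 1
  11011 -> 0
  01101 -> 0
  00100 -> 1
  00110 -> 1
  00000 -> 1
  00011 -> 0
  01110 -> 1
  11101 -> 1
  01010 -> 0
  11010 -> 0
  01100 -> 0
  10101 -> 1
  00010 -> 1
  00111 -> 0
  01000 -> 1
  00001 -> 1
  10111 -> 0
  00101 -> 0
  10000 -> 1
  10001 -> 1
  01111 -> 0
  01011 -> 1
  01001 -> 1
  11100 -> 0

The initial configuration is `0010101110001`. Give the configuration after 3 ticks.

tick 1: 1100110101111
tick 2: 1011100110010
tick 3: 0101011101111

0101011101111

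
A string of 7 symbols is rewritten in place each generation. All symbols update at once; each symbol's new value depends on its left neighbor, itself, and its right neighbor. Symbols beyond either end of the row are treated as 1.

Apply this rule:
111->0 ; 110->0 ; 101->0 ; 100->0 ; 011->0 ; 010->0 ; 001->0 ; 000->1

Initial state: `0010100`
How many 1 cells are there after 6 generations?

5

0000000
0111110
0000000  (repeats generation 1; period 2)
generation 6: 0111110
count of 1: 5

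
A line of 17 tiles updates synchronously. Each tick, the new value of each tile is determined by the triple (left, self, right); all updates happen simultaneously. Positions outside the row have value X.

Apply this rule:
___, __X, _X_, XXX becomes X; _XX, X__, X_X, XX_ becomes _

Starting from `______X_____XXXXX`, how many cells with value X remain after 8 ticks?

_XXXXXX_XXXX_XXXX
__XXXX___XX___XXX
_X_XX__XX___XX_XX
_X____X___XX____X
_X_XXXX_XX___XXX_
_X__XX_____XX_X__
_X_X___XXXX___X_X
_X_X_XX_XX__XXX__
count of X: 9

9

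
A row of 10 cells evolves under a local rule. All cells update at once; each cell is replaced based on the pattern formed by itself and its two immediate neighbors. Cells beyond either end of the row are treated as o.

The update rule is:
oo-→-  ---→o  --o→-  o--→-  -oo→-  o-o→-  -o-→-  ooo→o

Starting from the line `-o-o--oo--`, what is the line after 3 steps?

--oooooo--

----------
-oooooooo-
--oooooo--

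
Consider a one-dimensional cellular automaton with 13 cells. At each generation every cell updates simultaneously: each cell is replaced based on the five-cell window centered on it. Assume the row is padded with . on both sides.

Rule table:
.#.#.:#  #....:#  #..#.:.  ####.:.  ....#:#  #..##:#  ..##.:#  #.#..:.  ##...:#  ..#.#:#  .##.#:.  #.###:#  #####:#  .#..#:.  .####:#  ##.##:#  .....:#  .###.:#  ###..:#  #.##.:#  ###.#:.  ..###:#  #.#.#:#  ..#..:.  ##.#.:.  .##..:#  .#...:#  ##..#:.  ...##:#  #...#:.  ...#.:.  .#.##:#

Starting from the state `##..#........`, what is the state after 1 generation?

##...########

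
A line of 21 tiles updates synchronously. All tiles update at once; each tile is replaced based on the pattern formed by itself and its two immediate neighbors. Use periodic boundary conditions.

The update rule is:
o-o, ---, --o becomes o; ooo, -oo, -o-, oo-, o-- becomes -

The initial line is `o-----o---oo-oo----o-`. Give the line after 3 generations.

o--oooo--oo--o---oo--

--oooo--oo--o---ooo-o
-o-----o---o--oo---o-
o--oooo--oo--o---oo--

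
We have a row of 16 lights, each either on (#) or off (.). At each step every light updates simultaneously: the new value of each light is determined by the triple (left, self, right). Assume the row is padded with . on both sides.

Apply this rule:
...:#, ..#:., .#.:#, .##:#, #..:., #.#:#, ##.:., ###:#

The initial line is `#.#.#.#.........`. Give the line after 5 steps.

step 1: #######.########
step 2: ######.########.
step 3: #####.########..
step 4: ####.########..#
step 5: ###.########...#

###.########...#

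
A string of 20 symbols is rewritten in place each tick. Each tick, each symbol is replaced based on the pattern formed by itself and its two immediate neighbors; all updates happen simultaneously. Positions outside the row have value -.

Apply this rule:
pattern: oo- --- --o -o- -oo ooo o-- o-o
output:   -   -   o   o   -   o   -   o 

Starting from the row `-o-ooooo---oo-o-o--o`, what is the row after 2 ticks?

-o-o-o---oo-o-oo-o--

ooo-ooo---o--oooo-oo
-o-o-o---oo-o-oo-o--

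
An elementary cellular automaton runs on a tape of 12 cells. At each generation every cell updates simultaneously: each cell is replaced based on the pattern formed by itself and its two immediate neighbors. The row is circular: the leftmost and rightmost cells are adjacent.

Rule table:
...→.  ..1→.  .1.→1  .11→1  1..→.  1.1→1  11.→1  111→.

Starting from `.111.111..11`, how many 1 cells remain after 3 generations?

6

11.111.1..11
.111.111..1.
.1.111.1..1.
count of 1: 6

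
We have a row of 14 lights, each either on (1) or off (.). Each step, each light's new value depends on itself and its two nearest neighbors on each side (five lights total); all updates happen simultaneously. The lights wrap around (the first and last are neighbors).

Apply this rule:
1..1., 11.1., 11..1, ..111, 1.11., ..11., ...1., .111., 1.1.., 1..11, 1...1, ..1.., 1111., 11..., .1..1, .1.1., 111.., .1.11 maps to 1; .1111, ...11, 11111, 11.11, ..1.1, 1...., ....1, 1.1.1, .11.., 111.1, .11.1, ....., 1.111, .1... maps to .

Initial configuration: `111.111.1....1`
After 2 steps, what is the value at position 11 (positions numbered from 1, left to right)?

step 1: .1...1.11....1
step 2: 11.11.11.1..1.
position 11 holds .

.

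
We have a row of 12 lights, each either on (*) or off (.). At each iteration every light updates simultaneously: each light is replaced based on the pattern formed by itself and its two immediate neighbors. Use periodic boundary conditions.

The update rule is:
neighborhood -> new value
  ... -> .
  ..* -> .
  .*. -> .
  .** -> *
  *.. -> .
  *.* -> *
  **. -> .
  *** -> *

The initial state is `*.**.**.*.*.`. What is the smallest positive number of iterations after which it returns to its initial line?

12

.**.**.*.*.*
**.**.*.*.*.
*.**.*.*.*.*
.**.*.*.*.**
**.*.*.*.**.
*.*.*.*.**.*
.*.*.*.**.**
*.*.*.**.**.
.*.*.**.**.*
*.*.**.**.*.
.*.**.**.*.*
*.**.**.*.*.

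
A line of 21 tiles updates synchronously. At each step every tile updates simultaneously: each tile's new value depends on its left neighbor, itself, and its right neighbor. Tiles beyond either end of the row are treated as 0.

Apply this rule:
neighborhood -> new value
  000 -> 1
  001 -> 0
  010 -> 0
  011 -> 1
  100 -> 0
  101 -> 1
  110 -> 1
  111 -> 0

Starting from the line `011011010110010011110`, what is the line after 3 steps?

000110101101101011111

step 1: 011111101110000010010
step 2: 010000111010111000000
step 3: 000110101101101011111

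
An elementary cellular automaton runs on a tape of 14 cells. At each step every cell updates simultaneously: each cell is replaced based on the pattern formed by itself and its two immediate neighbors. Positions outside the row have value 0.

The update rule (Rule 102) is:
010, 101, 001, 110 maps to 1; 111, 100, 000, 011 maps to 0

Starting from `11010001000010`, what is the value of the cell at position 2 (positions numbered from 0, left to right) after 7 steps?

0

01110011000110
10010101001010
10111111011110
11000001100010
01000010100110
11000111101010
01001000111110
position 2 holds 0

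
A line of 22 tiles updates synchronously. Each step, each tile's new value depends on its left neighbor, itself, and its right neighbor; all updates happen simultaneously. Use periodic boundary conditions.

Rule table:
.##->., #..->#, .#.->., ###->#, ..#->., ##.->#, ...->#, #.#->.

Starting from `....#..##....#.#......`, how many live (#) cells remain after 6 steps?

###..#..####....######
####..#..######..#####
#####..#..######..####
######..#..######..###
#######..#..######..##
########..#..######..#
count of #: 16

16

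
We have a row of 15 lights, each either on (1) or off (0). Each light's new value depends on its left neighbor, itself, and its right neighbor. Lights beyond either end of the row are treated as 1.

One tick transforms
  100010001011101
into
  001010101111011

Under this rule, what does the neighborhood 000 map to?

1

At position 2 the neighborhood is 000; the next row has 1 there.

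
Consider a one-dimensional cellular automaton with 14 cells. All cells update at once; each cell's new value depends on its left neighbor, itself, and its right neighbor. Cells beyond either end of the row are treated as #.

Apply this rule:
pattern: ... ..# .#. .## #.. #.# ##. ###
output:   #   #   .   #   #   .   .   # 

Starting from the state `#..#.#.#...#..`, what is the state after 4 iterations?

.##.....###.##
.#.#######..##
...######.####
########..####

########..####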